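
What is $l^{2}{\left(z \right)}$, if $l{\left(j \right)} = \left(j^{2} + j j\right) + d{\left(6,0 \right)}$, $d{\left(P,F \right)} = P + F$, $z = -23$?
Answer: $1132096$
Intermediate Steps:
$d{\left(P,F \right)} = F + P$
$l{\left(j \right)} = 6 + 2 j^{2}$ ($l{\left(j \right)} = \left(j^{2} + j j\right) + \left(0 + 6\right) = \left(j^{2} + j^{2}\right) + 6 = 2 j^{2} + 6 = 6 + 2 j^{2}$)
$l^{2}{\left(z \right)} = \left(6 + 2 \left(-23\right)^{2}\right)^{2} = \left(6 + 2 \cdot 529\right)^{2} = \left(6 + 1058\right)^{2} = 1064^{2} = 1132096$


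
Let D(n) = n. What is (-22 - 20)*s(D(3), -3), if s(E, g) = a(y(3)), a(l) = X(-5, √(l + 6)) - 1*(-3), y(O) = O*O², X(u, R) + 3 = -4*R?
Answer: 168*√33 ≈ 965.09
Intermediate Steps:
X(u, R) = -3 - 4*R
y(O) = O³
a(l) = -4*√(6 + l) (a(l) = (-3 - 4*√(l + 6)) - 1*(-3) = (-3 - 4*√(6 + l)) + 3 = -4*√(6 + l))
s(E, g) = -4*√33 (s(E, g) = -4*√(6 + 3³) = -4*√(6 + 27) = -4*√33)
(-22 - 20)*s(D(3), -3) = (-22 - 20)*(-4*√33) = -(-168)*√33 = 168*√33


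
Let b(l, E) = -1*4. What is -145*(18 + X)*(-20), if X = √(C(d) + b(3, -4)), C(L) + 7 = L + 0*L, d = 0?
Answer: 52200 + 2900*I*√11 ≈ 52200.0 + 9618.2*I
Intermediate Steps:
b(l, E) = -4
C(L) = -7 + L (C(L) = -7 + (L + 0*L) = -7 + (L + 0) = -7 + L)
X = I*√11 (X = √((-7 + 0) - 4) = √(-7 - 4) = √(-11) = I*√11 ≈ 3.3166*I)
-145*(18 + X)*(-20) = -145*(18 + I*√11)*(-20) = -145*(-360 - 20*I*√11) = 52200 + 2900*I*√11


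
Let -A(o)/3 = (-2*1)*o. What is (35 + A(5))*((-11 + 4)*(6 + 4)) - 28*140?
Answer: -8470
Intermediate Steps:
A(o) = 6*o (A(o) = -3*(-2*1)*o = -(-6)*o = 6*o)
(35 + A(5))*((-11 + 4)*(6 + 4)) - 28*140 = (35 + 6*5)*((-11 + 4)*(6 + 4)) - 28*140 = (35 + 30)*(-7*10) - 3920 = 65*(-70) - 3920 = -4550 - 3920 = -8470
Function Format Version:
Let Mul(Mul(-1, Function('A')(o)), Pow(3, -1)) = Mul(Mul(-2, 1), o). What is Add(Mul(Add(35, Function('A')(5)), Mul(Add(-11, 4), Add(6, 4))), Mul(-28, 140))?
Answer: -8470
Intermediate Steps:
Function('A')(o) = Mul(6, o) (Function('A')(o) = Mul(-3, Mul(Mul(-2, 1), o)) = Mul(-3, Mul(-2, o)) = Mul(6, o))
Add(Mul(Add(35, Function('A')(5)), Mul(Add(-11, 4), Add(6, 4))), Mul(-28, 140)) = Add(Mul(Add(35, Mul(6, 5)), Mul(Add(-11, 4), Add(6, 4))), Mul(-28, 140)) = Add(Mul(Add(35, 30), Mul(-7, 10)), -3920) = Add(Mul(65, -70), -3920) = Add(-4550, -3920) = -8470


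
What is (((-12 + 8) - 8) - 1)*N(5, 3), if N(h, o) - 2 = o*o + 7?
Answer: -234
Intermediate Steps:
N(h, o) = 9 + o² (N(h, o) = 2 + (o*o + 7) = 2 + (o² + 7) = 2 + (7 + o²) = 9 + o²)
(((-12 + 8) - 8) - 1)*N(5, 3) = (((-12 + 8) - 8) - 1)*(9 + 3²) = ((-4 - 8) - 1)*(9 + 9) = (-12 - 1)*18 = -13*18 = -234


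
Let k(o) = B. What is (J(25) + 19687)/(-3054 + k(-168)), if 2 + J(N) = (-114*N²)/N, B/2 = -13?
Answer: -481/88 ≈ -5.4659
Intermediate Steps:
B = -26 (B = 2*(-13) = -26)
k(o) = -26
J(N) = -2 - 114*N (J(N) = -2 + (-114*N²)/N = -2 - 114*N)
(J(25) + 19687)/(-3054 + k(-168)) = ((-2 - 114*25) + 19687)/(-3054 - 26) = ((-2 - 2850) + 19687)/(-3080) = (-2852 + 19687)*(-1/3080) = 16835*(-1/3080) = -481/88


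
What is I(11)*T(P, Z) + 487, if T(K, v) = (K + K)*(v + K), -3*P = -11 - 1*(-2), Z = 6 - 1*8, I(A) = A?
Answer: 553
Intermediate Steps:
Z = -2 (Z = 6 - 8 = -2)
P = 3 (P = -(-11 - 1*(-2))/3 = -(-11 + 2)/3 = -⅓*(-9) = 3)
T(K, v) = 2*K*(K + v) (T(K, v) = (2*K)*(K + v) = 2*K*(K + v))
I(11)*T(P, Z) + 487 = 11*(2*3*(3 - 2)) + 487 = 11*(2*3*1) + 487 = 11*6 + 487 = 66 + 487 = 553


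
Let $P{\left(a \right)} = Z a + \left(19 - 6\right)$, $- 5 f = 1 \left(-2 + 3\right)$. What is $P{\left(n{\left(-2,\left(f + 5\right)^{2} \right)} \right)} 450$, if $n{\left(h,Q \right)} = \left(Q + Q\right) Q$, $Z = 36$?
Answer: $\frac{430127946}{25} \approx 1.7205 \cdot 10^{7}$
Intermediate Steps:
$f = - \frac{1}{5}$ ($f = - \frac{1 \left(-2 + 3\right)}{5} = - \frac{1 \cdot 1}{5} = \left(- \frac{1}{5}\right) 1 = - \frac{1}{5} \approx -0.2$)
$n{\left(h,Q \right)} = 2 Q^{2}$ ($n{\left(h,Q \right)} = 2 Q Q = 2 Q^{2}$)
$P{\left(a \right)} = 13 + 36 a$ ($P{\left(a \right)} = 36 a + \left(19 - 6\right) = 36 a + 13 = 13 + 36 a$)
$P{\left(n{\left(-2,\left(f + 5\right)^{2} \right)} \right)} 450 = \left(13 + 36 \cdot 2 \left(\left(- \frac{1}{5} + 5\right)^{2}\right)^{2}\right) 450 = \left(13 + 36 \cdot 2 \left(\left(\frac{24}{5}\right)^{2}\right)^{2}\right) 450 = \left(13 + 36 \cdot 2 \left(\frac{576}{25}\right)^{2}\right) 450 = \left(13 + 36 \cdot 2 \cdot \frac{331776}{625}\right) 450 = \left(13 + 36 \cdot \frac{663552}{625}\right) 450 = \left(13 + \frac{23887872}{625}\right) 450 = \frac{23895997}{625} \cdot 450 = \frac{430127946}{25}$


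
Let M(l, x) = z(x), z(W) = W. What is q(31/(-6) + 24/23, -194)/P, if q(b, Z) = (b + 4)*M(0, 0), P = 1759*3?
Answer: 0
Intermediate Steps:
M(l, x) = x
P = 5277
q(b, Z) = 0 (q(b, Z) = (b + 4)*0 = (4 + b)*0 = 0)
q(31/(-6) + 24/23, -194)/P = 0/5277 = 0*(1/5277) = 0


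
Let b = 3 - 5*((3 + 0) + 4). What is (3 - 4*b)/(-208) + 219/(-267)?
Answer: -26843/18512 ≈ -1.4500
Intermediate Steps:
b = -32 (b = 3 - 5*(3 + 4) = 3 - 5*7 = 3 - 35 = -32)
(3 - 4*b)/(-208) + 219/(-267) = (3 - 4*(-32))/(-208) + 219/(-267) = (3 + 128)*(-1/208) + 219*(-1/267) = 131*(-1/208) - 73/89 = -131/208 - 73/89 = -26843/18512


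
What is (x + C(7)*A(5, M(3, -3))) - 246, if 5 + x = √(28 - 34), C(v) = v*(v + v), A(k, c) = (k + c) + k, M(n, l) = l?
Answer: 435 + I*√6 ≈ 435.0 + 2.4495*I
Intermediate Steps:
A(k, c) = c + 2*k (A(k, c) = (c + k) + k = c + 2*k)
C(v) = 2*v² (C(v) = v*(2*v) = 2*v²)
x = -5 + I*√6 (x = -5 + √(28 - 34) = -5 + √(-6) = -5 + I*√6 ≈ -5.0 + 2.4495*I)
(x + C(7)*A(5, M(3, -3))) - 246 = ((-5 + I*√6) + (2*7²)*(-3 + 2*5)) - 246 = ((-5 + I*√6) + (2*49)*(-3 + 10)) - 246 = ((-5 + I*√6) + 98*7) - 246 = ((-5 + I*√6) + 686) - 246 = (681 + I*√6) - 246 = 435 + I*√6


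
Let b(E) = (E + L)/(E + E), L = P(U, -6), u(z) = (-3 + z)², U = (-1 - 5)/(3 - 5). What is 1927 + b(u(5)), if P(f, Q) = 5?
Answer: 15425/8 ≈ 1928.1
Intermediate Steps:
U = 3 (U = -6/(-2) = -6*(-½) = 3)
L = 5
b(E) = (5 + E)/(2*E) (b(E) = (E + 5)/(E + E) = (5 + E)/((2*E)) = (5 + E)*(1/(2*E)) = (5 + E)/(2*E))
1927 + b(u(5)) = 1927 + (5 + (-3 + 5)²)/(2*((-3 + 5)²)) = 1927 + (5 + 2²)/(2*(2²)) = 1927 + (½)*(5 + 4)/4 = 1927 + (½)*(¼)*9 = 1927 + 9/8 = 15425/8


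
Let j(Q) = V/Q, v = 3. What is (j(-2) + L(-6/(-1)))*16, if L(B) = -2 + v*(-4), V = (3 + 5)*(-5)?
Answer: 96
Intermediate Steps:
V = -40 (V = 8*(-5) = -40)
L(B) = -14 (L(B) = -2 + 3*(-4) = -2 - 12 = -14)
j(Q) = -40/Q
(j(-2) + L(-6/(-1)))*16 = (-40/(-2) - 14)*16 = (-40*(-½) - 14)*16 = (20 - 14)*16 = 6*16 = 96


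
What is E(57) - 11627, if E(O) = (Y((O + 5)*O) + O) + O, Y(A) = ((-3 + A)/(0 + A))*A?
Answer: -7982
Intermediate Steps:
Y(A) = -3 + A (Y(A) = ((-3 + A)/A)*A = -3 + A)
E(O) = -3 + 2*O + O*(5 + O) (E(O) = ((-3 + (O + 5)*O) + O) + O = ((-3 + (5 + O)*O) + O) + O = ((-3 + O*(5 + O)) + O) + O = (-3 + O + O*(5 + O)) + O = -3 + 2*O + O*(5 + O))
E(57) - 11627 = (-3 + 57**2 + 7*57) - 11627 = (-3 + 3249 + 399) - 11627 = 3645 - 11627 = -7982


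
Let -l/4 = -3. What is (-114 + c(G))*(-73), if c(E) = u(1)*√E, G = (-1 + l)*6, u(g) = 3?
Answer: 8322 - 219*√66 ≈ 6542.8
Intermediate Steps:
l = 12 (l = -4*(-3) = 12)
G = 66 (G = (-1 + 12)*6 = 11*6 = 66)
c(E) = 3*√E
(-114 + c(G))*(-73) = (-114 + 3*√66)*(-73) = 8322 - 219*√66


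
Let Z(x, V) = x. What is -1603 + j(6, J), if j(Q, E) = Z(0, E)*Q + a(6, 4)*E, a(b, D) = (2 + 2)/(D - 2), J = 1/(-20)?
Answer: -16031/10 ≈ -1603.1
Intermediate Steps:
J = -1/20 ≈ -0.050000
a(b, D) = 4/(-2 + D)
j(Q, E) = 2*E (j(Q, E) = 0*Q + (4/(-2 + 4))*E = 0 + (4/2)*E = 0 + (4*(½))*E = 0 + 2*E = 2*E)
-1603 + j(6, J) = -1603 + 2*(-1/20) = -1603 - ⅒ = -16031/10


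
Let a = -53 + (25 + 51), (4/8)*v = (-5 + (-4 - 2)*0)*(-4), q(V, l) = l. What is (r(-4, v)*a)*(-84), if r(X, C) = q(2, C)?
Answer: -77280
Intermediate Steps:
v = 40 (v = 2*((-5 + (-4 - 2)*0)*(-4)) = 2*((-5 - 6*0)*(-4)) = 2*((-5 + 0)*(-4)) = 2*(-5*(-4)) = 2*20 = 40)
r(X, C) = C
a = 23 (a = -53 + 76 = 23)
(r(-4, v)*a)*(-84) = (40*23)*(-84) = 920*(-84) = -77280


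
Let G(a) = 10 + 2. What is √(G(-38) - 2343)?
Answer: 3*I*√259 ≈ 48.28*I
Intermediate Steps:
G(a) = 12
√(G(-38) - 2343) = √(12 - 2343) = √(-2331) = 3*I*√259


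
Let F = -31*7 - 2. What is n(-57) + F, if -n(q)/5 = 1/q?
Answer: -12478/57 ≈ -218.91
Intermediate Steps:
n(q) = -5/q
F = -219 (F = -217 - 2 = -219)
n(-57) + F = -5/(-57) - 219 = -5*(-1/57) - 219 = 5/57 - 219 = -12478/57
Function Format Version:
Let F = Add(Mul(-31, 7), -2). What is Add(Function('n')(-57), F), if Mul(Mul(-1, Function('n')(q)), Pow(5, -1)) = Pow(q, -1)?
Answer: Rational(-12478, 57) ≈ -218.91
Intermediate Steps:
Function('n')(q) = Mul(-5, Pow(q, -1))
F = -219 (F = Add(-217, -2) = -219)
Add(Function('n')(-57), F) = Add(Mul(-5, Pow(-57, -1)), -219) = Add(Mul(-5, Rational(-1, 57)), -219) = Add(Rational(5, 57), -219) = Rational(-12478, 57)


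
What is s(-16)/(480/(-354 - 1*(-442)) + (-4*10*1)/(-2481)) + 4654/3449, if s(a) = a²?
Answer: 6197816726/128733925 ≈ 48.144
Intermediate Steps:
s(-16)/(480/(-354 - 1*(-442)) + (-4*10*1)/(-2481)) + 4654/3449 = (-16)²/(480/(-354 - 1*(-442)) + (-4*10*1)/(-2481)) + 4654/3449 = 256/(480/(-354 + 442) - 40*1*(-1/2481)) + 4654*(1/3449) = 256/(480/88 - 40*(-1/2481)) + 4654/3449 = 256/(480*(1/88) + 40/2481) + 4654/3449 = 256/(60/11 + 40/2481) + 4654/3449 = 256/(149300/27291) + 4654/3449 = 256*(27291/149300) + 4654/3449 = 1746624/37325 + 4654/3449 = 6197816726/128733925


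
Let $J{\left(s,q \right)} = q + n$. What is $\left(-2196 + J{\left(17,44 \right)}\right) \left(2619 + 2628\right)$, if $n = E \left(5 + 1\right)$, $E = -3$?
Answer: $-11385990$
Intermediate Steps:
$n = -18$ ($n = - 3 \left(5 + 1\right) = \left(-3\right) 6 = -18$)
$J{\left(s,q \right)} = -18 + q$ ($J{\left(s,q \right)} = q - 18 = -18 + q$)
$\left(-2196 + J{\left(17,44 \right)}\right) \left(2619 + 2628\right) = \left(-2196 + \left(-18 + 44\right)\right) \left(2619 + 2628\right) = \left(-2196 + 26\right) 5247 = \left(-2170\right) 5247 = -11385990$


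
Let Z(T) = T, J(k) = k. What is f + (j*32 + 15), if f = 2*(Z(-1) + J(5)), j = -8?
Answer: -233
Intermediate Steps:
f = 8 (f = 2*(-1 + 5) = 2*4 = 8)
f + (j*32 + 15) = 8 + (-8*32 + 15) = 8 + (-256 + 15) = 8 - 241 = -233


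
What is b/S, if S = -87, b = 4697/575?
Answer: -4697/50025 ≈ -0.093893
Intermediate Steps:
b = 4697/575 (b = 4697*(1/575) = 4697/575 ≈ 8.1687)
b/S = (4697/575)/(-87) = (4697/575)*(-1/87) = -4697/50025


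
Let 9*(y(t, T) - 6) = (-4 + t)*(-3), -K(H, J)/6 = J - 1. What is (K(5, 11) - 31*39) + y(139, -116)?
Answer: -1308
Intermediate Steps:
K(H, J) = 6 - 6*J (K(H, J) = -6*(J - 1) = -6*(-1 + J) = 6 - 6*J)
y(t, T) = 22/3 - t/3 (y(t, T) = 6 + ((-4 + t)*(-3))/9 = 6 + (12 - 3*t)/9 = 6 + (4/3 - t/3) = 22/3 - t/3)
(K(5, 11) - 31*39) + y(139, -116) = ((6 - 6*11) - 31*39) + (22/3 - 1/3*139) = ((6 - 66) - 1209) + (22/3 - 139/3) = (-60 - 1209) - 39 = -1269 - 39 = -1308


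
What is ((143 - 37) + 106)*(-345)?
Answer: -73140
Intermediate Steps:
((143 - 37) + 106)*(-345) = (106 + 106)*(-345) = 212*(-345) = -73140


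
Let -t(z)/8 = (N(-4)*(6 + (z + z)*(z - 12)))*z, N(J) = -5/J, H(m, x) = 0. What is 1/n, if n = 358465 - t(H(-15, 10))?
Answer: 1/358465 ≈ 2.7897e-6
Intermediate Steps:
t(z) = -8*z*(15/2 + 5*z*(-12 + z)/2) (t(z) = -8*(-5/(-4))*(6 + (z + z)*(z - 12))*z = -8*(-5*(-1/4))*(6 + (2*z)*(-12 + z))*z = -8*5*(6 + 2*z*(-12 + z))/4*z = -8*(15/2 + 5*z*(-12 + z)/2)*z = -8*z*(15/2 + 5*z*(-12 + z)/2))
n = 358465 (n = 358465 - 20*0*(-3 - 1*0**2 + 12*0) = 358465 - 20*0*(-3 - 1*0 + 0) = 358465 - 20*0*(-3 + 0 + 0) = 358465 - 20*0*(-3) = 358465 - 1*0 = 358465 + 0 = 358465)
1/n = 1/358465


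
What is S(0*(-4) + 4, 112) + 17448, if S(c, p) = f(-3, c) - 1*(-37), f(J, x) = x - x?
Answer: 17485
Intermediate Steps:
f(J, x) = 0
S(c, p) = 37 (S(c, p) = 0 - 1*(-37) = 0 + 37 = 37)
S(0*(-4) + 4, 112) + 17448 = 37 + 17448 = 17485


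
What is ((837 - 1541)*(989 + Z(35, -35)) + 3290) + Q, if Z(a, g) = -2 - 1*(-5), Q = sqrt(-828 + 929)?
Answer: -695078 + sqrt(101) ≈ -6.9507e+5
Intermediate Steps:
Q = sqrt(101) ≈ 10.050
Z(a, g) = 3 (Z(a, g) = -2 + 5 = 3)
((837 - 1541)*(989 + Z(35, -35)) + 3290) + Q = ((837 - 1541)*(989 + 3) + 3290) + sqrt(101) = (-704*992 + 3290) + sqrt(101) = (-698368 + 3290) + sqrt(101) = -695078 + sqrt(101)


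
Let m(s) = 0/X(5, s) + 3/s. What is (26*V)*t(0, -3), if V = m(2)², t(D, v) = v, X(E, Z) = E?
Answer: -351/2 ≈ -175.50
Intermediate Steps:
m(s) = 3/s (m(s) = 0/5 + 3/s = 0*(⅕) + 3/s = 0 + 3/s = 3/s)
V = 9/4 (V = (3/2)² = 9/4 ≈ 2.2500)
(26*V)*t(0, -3) = (26*(9/4))*(-3) = (117/2)*(-3) = -351/2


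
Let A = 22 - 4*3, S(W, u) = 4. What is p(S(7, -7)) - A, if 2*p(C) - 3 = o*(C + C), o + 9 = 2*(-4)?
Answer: -153/2 ≈ -76.500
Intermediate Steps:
o = -17 (o = -9 + 2*(-4) = -9 - 8 = -17)
A = 10 (A = 22 - 12 = 10)
p(C) = 3/2 - 17*C (p(C) = 3/2 + (-17*(C + C))/2 = 3/2 + (-34*C)/2 = 3/2 - 17*C)
p(S(7, -7)) - A = (3/2 - 17*4) - 1*10 = (3/2 - 68) - 10 = -133/2 - 10 = -153/2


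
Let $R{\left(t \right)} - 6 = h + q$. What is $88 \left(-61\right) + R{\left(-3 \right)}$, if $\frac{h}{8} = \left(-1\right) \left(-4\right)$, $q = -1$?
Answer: $-5331$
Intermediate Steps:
$h = 32$ ($h = 8 \left(\left(-1\right) \left(-4\right)\right) = 8 \cdot 4 = 32$)
$R{\left(t \right)} = 37$ ($R{\left(t \right)} = 6 + \left(32 - 1\right) = 6 + 31 = 37$)
$88 \left(-61\right) + R{\left(-3 \right)} = 88 \left(-61\right) + 37 = -5368 + 37 = -5331$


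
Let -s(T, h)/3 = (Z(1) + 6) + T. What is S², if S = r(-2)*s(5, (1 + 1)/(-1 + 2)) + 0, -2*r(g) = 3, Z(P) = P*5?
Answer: 5184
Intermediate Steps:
Z(P) = 5*P
r(g) = -3/2 (r(g) = -½*3 = -3/2)
s(T, h) = -33 - 3*T (s(T, h) = -3*((5*1 + 6) + T) = -3*((5 + 6) + T) = -3*(11 + T) = -33 - 3*T)
S = 72 (S = -3*(-33 - 3*5)/2 + 0 = -3*(-33 - 15)/2 + 0 = -3/2*(-48) + 0 = 72 + 0 = 72)
S² = 72² = 5184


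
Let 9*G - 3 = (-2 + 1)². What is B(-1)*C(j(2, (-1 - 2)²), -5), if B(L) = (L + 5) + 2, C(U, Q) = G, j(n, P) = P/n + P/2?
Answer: 8/3 ≈ 2.6667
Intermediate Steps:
G = 4/9 (G = ⅓ + (-2 + 1)²/9 = ⅓ + (⅑)*(-1)² = ⅓ + (⅑)*1 = ⅓ + ⅑ = 4/9 ≈ 0.44444)
j(n, P) = P/2 + P/n (j(n, P) = P/n + P*(½) = P/n + P/2 = P/2 + P/n)
C(U, Q) = 4/9
B(L) = 7 + L (B(L) = (5 + L) + 2 = 7 + L)
B(-1)*C(j(2, (-1 - 2)²), -5) = (7 - 1)*(4/9) = 6*(4/9) = 8/3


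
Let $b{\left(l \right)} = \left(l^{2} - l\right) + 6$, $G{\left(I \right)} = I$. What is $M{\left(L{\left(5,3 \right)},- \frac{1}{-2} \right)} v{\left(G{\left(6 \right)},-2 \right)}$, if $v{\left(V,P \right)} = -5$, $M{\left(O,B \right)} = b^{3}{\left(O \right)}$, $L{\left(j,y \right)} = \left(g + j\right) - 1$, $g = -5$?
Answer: $-2560$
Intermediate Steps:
$b{\left(l \right)} = 6 + l^{2} - l$
$L{\left(j,y \right)} = -6 + j$ ($L{\left(j,y \right)} = \left(-5 + j\right) - 1 = -6 + j$)
$M{\left(O,B \right)} = \left(6 + O^{2} - O\right)^{3}$
$M{\left(L{\left(5,3 \right)},- \frac{1}{-2} \right)} v{\left(G{\left(6 \right)},-2 \right)} = \left(6 + \left(-6 + 5\right)^{2} - \left(-6 + 5\right)\right)^{3} \left(-5\right) = \left(6 + \left(-1\right)^{2} - -1\right)^{3} \left(-5\right) = \left(6 + 1 + 1\right)^{3} \left(-5\right) = 8^{3} \left(-5\right) = 512 \left(-5\right) = -2560$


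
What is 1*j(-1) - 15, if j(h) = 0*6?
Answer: -15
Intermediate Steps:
j(h) = 0
1*j(-1) - 15 = 1*0 - 15 = 0 - 15 = -15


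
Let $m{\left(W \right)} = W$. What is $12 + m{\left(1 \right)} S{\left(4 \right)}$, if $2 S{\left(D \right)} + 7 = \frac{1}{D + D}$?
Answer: $\frac{137}{16} \approx 8.5625$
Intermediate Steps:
$S{\left(D \right)} = - \frac{7}{2} + \frac{1}{4 D}$ ($S{\left(D \right)} = - \frac{7}{2} + \frac{1}{2 \left(D + D\right)} = - \frac{7}{2} + \frac{1}{2 \cdot 2 D} = - \frac{7}{2} + \frac{\frac{1}{2} \frac{1}{D}}{2} = - \frac{7}{2} + \frac{1}{4 D}$)
$12 + m{\left(1 \right)} S{\left(4 \right)} = 12 + 1 \frac{1 - 56}{4 \cdot 4} = 12 + 1 \cdot \frac{1}{4} \cdot \frac{1}{4} \left(1 - 56\right) = 12 + 1 \cdot \frac{1}{4} \cdot \frac{1}{4} \left(-55\right) = 12 + 1 \left(- \frac{55}{16}\right) = 12 - \frac{55}{16} = \frac{137}{16}$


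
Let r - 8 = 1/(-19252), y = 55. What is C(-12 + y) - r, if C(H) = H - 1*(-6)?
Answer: 789333/19252 ≈ 41.000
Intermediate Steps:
C(H) = 6 + H (C(H) = H + 6 = 6 + H)
r = 154015/19252 (r = 8 + 1/(-19252) = 8 - 1/19252 = 154015/19252 ≈ 7.9999)
C(-12 + y) - r = (6 + (-12 + 55)) - 1*154015/19252 = (6 + 43) - 154015/19252 = 49 - 154015/19252 = 789333/19252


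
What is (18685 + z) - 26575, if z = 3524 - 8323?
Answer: -12689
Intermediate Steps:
z = -4799
(18685 + z) - 26575 = (18685 - 4799) - 26575 = 13886 - 26575 = -12689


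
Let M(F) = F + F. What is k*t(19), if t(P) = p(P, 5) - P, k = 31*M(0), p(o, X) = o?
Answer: 0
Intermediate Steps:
M(F) = 2*F
k = 0 (k = 31*(2*0) = 31*0 = 0)
t(P) = 0 (t(P) = P - P = 0)
k*t(19) = 0*0 = 0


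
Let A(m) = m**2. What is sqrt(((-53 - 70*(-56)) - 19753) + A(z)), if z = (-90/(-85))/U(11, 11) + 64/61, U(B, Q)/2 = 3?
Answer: 87*I*sqrt(2256797)/1037 ≈ 126.03*I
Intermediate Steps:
U(B, Q) = 6 (U(B, Q) = 2*3 = 6)
z = 1271/1037 (z = -90/(-85)/6 + 64/61 = -90*(-1/85)*(1/6) + 64*(1/61) = (18/17)*(1/6) + 64/61 = 3/17 + 64/61 = 1271/1037 ≈ 1.2257)
sqrt(((-53 - 70*(-56)) - 19753) + A(z)) = sqrt(((-53 - 70*(-56)) - 19753) + (1271/1037)**2) = sqrt(((-53 + 3920) - 19753) + 1615441/1075369) = sqrt((3867 - 19753) + 1615441/1075369) = sqrt(-15886 + 1615441/1075369) = sqrt(-17081696493/1075369) = 87*I*sqrt(2256797)/1037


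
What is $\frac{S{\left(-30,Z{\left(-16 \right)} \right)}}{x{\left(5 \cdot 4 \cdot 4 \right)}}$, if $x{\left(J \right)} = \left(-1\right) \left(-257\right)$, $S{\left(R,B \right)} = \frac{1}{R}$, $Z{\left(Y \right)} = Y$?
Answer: $- \frac{1}{7710} \approx -0.0001297$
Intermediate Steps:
$x{\left(J \right)} = 257$
$\frac{S{\left(-30,Z{\left(-16 \right)} \right)}}{x{\left(5 \cdot 4 \cdot 4 \right)}} = \frac{1}{\left(-30\right) 257} = \left(- \frac{1}{30}\right) \frac{1}{257} = - \frac{1}{7710}$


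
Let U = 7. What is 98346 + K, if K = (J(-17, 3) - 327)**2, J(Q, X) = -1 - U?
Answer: 210571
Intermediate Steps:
J(Q, X) = -8 (J(Q, X) = -1 - 1*7 = -1 - 7 = -8)
K = 112225 (K = (-8 - 327)**2 = (-335)**2 = 112225)
98346 + K = 98346 + 112225 = 210571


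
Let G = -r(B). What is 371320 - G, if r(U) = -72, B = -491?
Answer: 371248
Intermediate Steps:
G = 72 (G = -1*(-72) = 72)
371320 - G = 371320 - 1*72 = 371320 - 72 = 371248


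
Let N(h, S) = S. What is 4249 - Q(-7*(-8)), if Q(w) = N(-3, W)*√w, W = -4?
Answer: 4249 + 8*√14 ≈ 4278.9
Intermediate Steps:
Q(w) = -4*√w
4249 - Q(-7*(-8)) = 4249 - (-4)*√(-7*(-8)) = 4249 - (-4)*√56 = 4249 - (-4)*2*√14 = 4249 - (-8)*√14 = 4249 + 8*√14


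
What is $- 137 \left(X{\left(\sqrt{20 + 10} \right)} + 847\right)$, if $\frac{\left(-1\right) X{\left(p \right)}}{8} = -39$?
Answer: $-158783$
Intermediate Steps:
$X{\left(p \right)} = 312$ ($X{\left(p \right)} = \left(-8\right) \left(-39\right) = 312$)
$- 137 \left(X{\left(\sqrt{20 + 10} \right)} + 847\right) = - 137 \left(312 + 847\right) = \left(-137\right) 1159 = -158783$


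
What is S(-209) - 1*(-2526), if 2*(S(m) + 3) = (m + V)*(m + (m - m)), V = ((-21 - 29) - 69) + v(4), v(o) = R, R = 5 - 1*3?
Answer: 36590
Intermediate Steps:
R = 2 (R = 5 - 3 = 2)
v(o) = 2
V = -117 (V = ((-21 - 29) - 69) + 2 = (-50 - 69) + 2 = -119 + 2 = -117)
S(m) = -3 + m*(-117 + m)/2 (S(m) = -3 + ((m - 117)*(m + (m - m)))/2 = -3 + ((-117 + m)*(m + 0))/2 = -3 + ((-117 + m)*m)/2 = -3 + (m*(-117 + m))/2 = -3 + m*(-117 + m)/2)
S(-209) - 1*(-2526) = (-3 + (½)*(-209)² - 117/2*(-209)) - 1*(-2526) = (-3 + (½)*43681 + 24453/2) + 2526 = (-3 + 43681/2 + 24453/2) + 2526 = 34064 + 2526 = 36590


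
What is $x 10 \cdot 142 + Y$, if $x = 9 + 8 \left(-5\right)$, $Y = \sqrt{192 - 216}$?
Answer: $-44020 + 2 i \sqrt{6} \approx -44020.0 + 4.899 i$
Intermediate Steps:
$Y = 2 i \sqrt{6}$ ($Y = \sqrt{-24} = 2 i \sqrt{6} \approx 4.899 i$)
$x = -31$ ($x = 9 - 40 = -31$)
$x 10 \cdot 142 + Y = - 31 \cdot 10 \cdot 142 + 2 i \sqrt{6} = \left(-31\right) 1420 + 2 i \sqrt{6} = -44020 + 2 i \sqrt{6}$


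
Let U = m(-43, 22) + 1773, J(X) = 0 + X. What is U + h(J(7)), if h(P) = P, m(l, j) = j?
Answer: 1802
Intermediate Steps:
J(X) = X
U = 1795 (U = 22 + 1773 = 1795)
U + h(J(7)) = 1795 + 7 = 1802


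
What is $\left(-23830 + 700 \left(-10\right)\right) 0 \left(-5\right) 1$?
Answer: $0$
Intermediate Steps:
$\left(-23830 + 700 \left(-10\right)\right) 0 \left(-5\right) 1 = \left(-23830 - 7000\right) 0 \cdot 1 = \left(-30830\right) 0 = 0$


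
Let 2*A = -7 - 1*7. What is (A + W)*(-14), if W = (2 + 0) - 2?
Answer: 98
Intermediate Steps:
A = -7 (A = (-7 - 1*7)/2 = (-7 - 7)/2 = (½)*(-14) = -7)
W = 0 (W = 2 - 2 = 0)
(A + W)*(-14) = (-7 + 0)*(-14) = -7*(-14) = 98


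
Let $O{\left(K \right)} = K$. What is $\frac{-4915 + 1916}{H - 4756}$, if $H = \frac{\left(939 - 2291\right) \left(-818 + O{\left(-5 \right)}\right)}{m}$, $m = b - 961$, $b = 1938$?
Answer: $\frac{2930023}{3533916} \approx 0.82911$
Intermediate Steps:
$m = 977$ ($m = 1938 - 961 = 977$)
$H = \frac{1112696}{977}$ ($H = \frac{\left(939 - 2291\right) \left(-818 - 5\right)}{977} = \left(-1352\right) \left(-823\right) \frac{1}{977} = 1112696 \cdot \frac{1}{977} = \frac{1112696}{977} \approx 1138.9$)
$\frac{-4915 + 1916}{H - 4756} = \frac{-4915 + 1916}{\frac{1112696}{977} - 4756} = - \frac{2999}{- \frac{3533916}{977}} = \left(-2999\right) \left(- \frac{977}{3533916}\right) = \frac{2930023}{3533916}$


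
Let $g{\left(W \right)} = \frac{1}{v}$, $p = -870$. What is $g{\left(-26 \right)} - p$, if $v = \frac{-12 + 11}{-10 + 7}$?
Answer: $873$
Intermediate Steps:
$v = \frac{1}{3}$ ($v = - \frac{1}{-3} = \left(-1\right) \left(- \frac{1}{3}\right) = \frac{1}{3} \approx 0.33333$)
$g{\left(W \right)} = 3$ ($g{\left(W \right)} = \frac{1}{\frac{1}{3}} = 3$)
$g{\left(-26 \right)} - p = 3 - -870 = 3 + 870 = 873$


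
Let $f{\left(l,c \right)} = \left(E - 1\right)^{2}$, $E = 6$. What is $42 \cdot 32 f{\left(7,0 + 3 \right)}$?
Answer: $33600$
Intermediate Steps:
$f{\left(l,c \right)} = 25$ ($f{\left(l,c \right)} = \left(6 - 1\right)^{2} = 5^{2} = 25$)
$42 \cdot 32 f{\left(7,0 + 3 \right)} = 42 \cdot 32 \cdot 25 = 1344 \cdot 25 = 33600$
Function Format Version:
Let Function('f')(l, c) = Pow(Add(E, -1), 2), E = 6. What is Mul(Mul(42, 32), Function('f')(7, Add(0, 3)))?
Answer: 33600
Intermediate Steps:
Function('f')(l, c) = 25 (Function('f')(l, c) = Pow(Add(6, -1), 2) = Pow(5, 2) = 25)
Mul(Mul(42, 32), Function('f')(7, Add(0, 3))) = Mul(Mul(42, 32), 25) = Mul(1344, 25) = 33600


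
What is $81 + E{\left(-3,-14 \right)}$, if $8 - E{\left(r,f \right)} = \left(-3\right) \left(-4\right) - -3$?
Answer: $74$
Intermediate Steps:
$E{\left(r,f \right)} = -7$ ($E{\left(r,f \right)} = 8 - \left(\left(-3\right) \left(-4\right) - -3\right) = 8 - \left(12 + 3\right) = 8 - 15 = -7$)
$81 + E{\left(-3,-14 \right)} = 81 - 7 = 74$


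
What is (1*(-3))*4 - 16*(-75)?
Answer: 1188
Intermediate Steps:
(1*(-3))*4 - 16*(-75) = -3*4 + 1200 = -12 + 1200 = 1188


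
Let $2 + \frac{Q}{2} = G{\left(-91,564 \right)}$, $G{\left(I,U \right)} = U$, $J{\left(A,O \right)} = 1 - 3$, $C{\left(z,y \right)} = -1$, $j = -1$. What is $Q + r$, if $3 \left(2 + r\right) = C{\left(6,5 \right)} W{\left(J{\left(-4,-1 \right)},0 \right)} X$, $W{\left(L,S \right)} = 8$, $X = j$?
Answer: $\frac{3374}{3} \approx 1124.7$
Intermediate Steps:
$X = -1$
$J{\left(A,O \right)} = -2$ ($J{\left(A,O \right)} = 1 - 3 = -2$)
$Q = 1124$ ($Q = -4 + 2 \cdot 564 = -4 + 1128 = 1124$)
$r = \frac{2}{3}$ ($r = -2 + \frac{\left(-1\right) 8 \left(-1\right)}{3} = -2 + \frac{\left(-8\right) \left(-1\right)}{3} = -2 + \frac{1}{3} \cdot 8 = -2 + \frac{8}{3} = \frac{2}{3} \approx 0.66667$)
$Q + r = 1124 + \frac{2}{3} = \frac{3374}{3}$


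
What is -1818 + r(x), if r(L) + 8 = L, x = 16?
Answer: -1810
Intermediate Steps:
r(L) = -8 + L
-1818 + r(x) = -1818 + (-8 + 16) = -1818 + 8 = -1810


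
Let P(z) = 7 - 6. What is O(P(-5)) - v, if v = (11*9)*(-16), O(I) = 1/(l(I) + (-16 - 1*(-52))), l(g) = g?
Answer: 58609/37 ≈ 1584.0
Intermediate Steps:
P(z) = 1
O(I) = 1/(36 + I) (O(I) = 1/(I + (-16 - 1*(-52))) = 1/(I + (-16 + 52)) = 1/(I + 36) = 1/(36 + I))
v = -1584 (v = 99*(-16) = -1584)
O(P(-5)) - v = 1/(36 + 1) - 1*(-1584) = 1/37 + 1584 = 58609/37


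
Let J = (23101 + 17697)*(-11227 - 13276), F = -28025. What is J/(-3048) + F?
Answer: 457126597/1524 ≈ 2.9995e+5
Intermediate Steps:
J = -999673394 (J = 40798*(-24503) = -999673394)
J/(-3048) + F = -999673394/(-3048) - 28025 = -999673394*(-1/3048) - 28025 = 499836697/1524 - 28025 = 457126597/1524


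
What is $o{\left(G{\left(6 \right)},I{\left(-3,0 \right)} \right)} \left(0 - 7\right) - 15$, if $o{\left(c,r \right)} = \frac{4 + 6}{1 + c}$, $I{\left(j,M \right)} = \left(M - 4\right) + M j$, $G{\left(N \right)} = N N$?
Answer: $- \frac{625}{37} \approx -16.892$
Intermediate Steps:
$G{\left(N \right)} = N^{2}$
$I{\left(j,M \right)} = -4 + M + M j$ ($I{\left(j,M \right)} = \left(-4 + M\right) + M j = -4 + M + M j$)
$o{\left(c,r \right)} = \frac{10}{1 + c}$
$o{\left(G{\left(6 \right)},I{\left(-3,0 \right)} \right)} \left(0 - 7\right) - 15 = \frac{10}{1 + 6^{2}} \left(0 - 7\right) - 15 = \frac{10}{1 + 36} \left(0 - 7\right) - 15 = \frac{10}{37} \left(-7\right) - 15 = - \frac{70}{37} - 15 = - \frac{625}{37}$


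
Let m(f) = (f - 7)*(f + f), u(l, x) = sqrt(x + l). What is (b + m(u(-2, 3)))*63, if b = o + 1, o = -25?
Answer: -2268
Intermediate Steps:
u(l, x) = sqrt(l + x)
m(f) = 2*f*(-7 + f) (m(f) = (-7 + f)*(2*f) = 2*f*(-7 + f))
b = -24 (b = -25 + 1 = -24)
(b + m(u(-2, 3)))*63 = (-24 + 2*sqrt(-2 + 3)*(-7 + sqrt(-2 + 3)))*63 = (-24 + 2*sqrt(1)*(-7 + sqrt(1)))*63 = (-24 + 2*1*(-7 + 1))*63 = (-24 + 2*1*(-6))*63 = (-24 - 12)*63 = -36*63 = -2268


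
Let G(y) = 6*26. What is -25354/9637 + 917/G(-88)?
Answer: 4881905/1503372 ≈ 3.2473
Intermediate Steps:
G(y) = 156
-25354/9637 + 917/G(-88) = -25354/9637 + 917/156 = 4881905/1503372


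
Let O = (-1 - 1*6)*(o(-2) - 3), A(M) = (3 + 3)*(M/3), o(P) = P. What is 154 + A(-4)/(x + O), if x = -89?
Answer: 4162/27 ≈ 154.15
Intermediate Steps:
A(M) = 2*M (A(M) = 6*(M*(1/3)) = 6*(M/3) = 2*M)
O = 35 (O = (-1 - 1*6)*(-2 - 3) = (-1 - 6)*(-5) = -7*(-5) = 35)
154 + A(-4)/(x + O) = 154 + (2*(-4))/(-89 + 35) = 154 - 8/(-54) = 154 - 8*(-1/54) = 154 + 4/27 = 4162/27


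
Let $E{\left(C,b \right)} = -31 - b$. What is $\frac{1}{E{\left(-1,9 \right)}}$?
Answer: $- \frac{1}{40} \approx -0.025$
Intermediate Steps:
$\frac{1}{E{\left(-1,9 \right)}} = \frac{1}{-31 - 9} = \frac{1}{-40} = - \frac{1}{40}$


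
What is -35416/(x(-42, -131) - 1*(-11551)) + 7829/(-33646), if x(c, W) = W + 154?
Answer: -641109791/194709402 ≈ -3.2926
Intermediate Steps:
x(c, W) = 154 + W
-35416/(x(-42, -131) - 1*(-11551)) + 7829/(-33646) = -35416/((154 - 131) - 1*(-11551)) + 7829/(-33646) = -35416/(23 + 11551) + 7829*(-1/33646) = -35416/11574 - 7829/33646 = -35416*1/11574 - 7829/33646 = -17708/5787 - 7829/33646 = -641109791/194709402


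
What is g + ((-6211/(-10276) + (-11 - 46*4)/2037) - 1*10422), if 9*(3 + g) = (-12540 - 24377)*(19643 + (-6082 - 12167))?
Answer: -51389695271533/8970948 ≈ -5.7285e+6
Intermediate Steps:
g = -51462325/9 (g = -3 + ((-12540 - 24377)*(19643 + (-6082 - 12167)))/9 = -3 + (-36917*(19643 - 18249))/9 = -3 + (-36917*1394)/9 = -3 + (⅑)*(-51462298) = -3 - 51462298/9 = -51462325/9 ≈ -5.7180e+6)
g + ((-6211/(-10276) + (-11 - 46*4)/2037) - 1*10422) = -51462325/9 + ((-6211/(-10276) + (-11 - 46*4)/2037) - 1*10422) = -51462325/9 + ((-6211*(-1/10276) + (-11 - 184)*(1/2037)) - 10422) = -51462325/9 + ((6211/10276 - 195*1/2037) - 10422) = -51462325/9 + ((6211/10276 - 65/679) - 10422) = -51462325/9 + (507047/996772 - 10422) = -51462325/9 - 10387850737/996772 = -51389695271533/8970948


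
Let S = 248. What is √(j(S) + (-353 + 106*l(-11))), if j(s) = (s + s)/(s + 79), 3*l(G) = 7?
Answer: I*√11136639/327 ≈ 10.205*I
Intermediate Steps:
l(G) = 7/3 (l(G) = (⅓)*7 = 7/3)
j(s) = 2*s/(79 + s) (j(s) = (2*s)/(79 + s) = 2*s/(79 + s))
√(j(S) + (-353 + 106*l(-11))) = √(2*248/(79 + 248) + (-353 + 106*(7/3))) = √(2*248/327 + (-353 + 742/3)) = √(2*248*(1/327) - 317/3) = √(496/327 - 317/3) = √(-34057/327) = I*√11136639/327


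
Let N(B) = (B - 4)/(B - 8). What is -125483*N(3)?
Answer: -125483/5 ≈ -25097.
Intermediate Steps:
N(B) = (-4 + B)/(-8 + B)
-125483*N(3) = -125483*(-4 + 3)/(-8 + 3) = -125483*(-1)/(-5) = -(-125483)*(-1)/5 = -125483*⅕ = -125483/5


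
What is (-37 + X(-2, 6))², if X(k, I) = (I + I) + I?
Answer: 361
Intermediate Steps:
X(k, I) = 3*I (X(k, I) = 2*I + I = 3*I)
(-37 + X(-2, 6))² = (-37 + 3*6)² = (-37 + 18)² = (-19)² = 361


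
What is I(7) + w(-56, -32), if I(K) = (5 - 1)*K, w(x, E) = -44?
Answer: -16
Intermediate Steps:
I(K) = 4*K
I(7) + w(-56, -32) = 4*7 - 44 = 28 - 44 = -16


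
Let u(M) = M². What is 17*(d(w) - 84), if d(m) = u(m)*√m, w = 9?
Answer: 2703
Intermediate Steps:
d(m) = m^(5/2) (d(m) = m²*√m = m^(5/2))
17*(d(w) - 84) = 17*(9^(5/2) - 84) = 17*(243 - 84) = 17*159 = 2703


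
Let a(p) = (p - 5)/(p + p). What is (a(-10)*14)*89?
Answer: 1869/2 ≈ 934.50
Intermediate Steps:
a(p) = (-5 + p)/(2*p) (a(p) = (-5 + p)/((2*p)) = (-5 + p)*(1/(2*p)) = (-5 + p)/(2*p))
(a(-10)*14)*89 = (((1/2)*(-5 - 10)/(-10))*14)*89 = (((1/2)*(-1/10)*(-15))*14)*89 = ((3/4)*14)*89 = (21/2)*89 = 1869/2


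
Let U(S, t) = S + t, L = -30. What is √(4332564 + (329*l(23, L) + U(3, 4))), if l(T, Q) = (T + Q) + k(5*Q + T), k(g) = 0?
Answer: 2*√1082567 ≈ 2080.9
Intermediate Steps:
l(T, Q) = Q + T (l(T, Q) = (T + Q) + 0 = (Q + T) + 0 = Q + T)
√(4332564 + (329*l(23, L) + U(3, 4))) = √(4332564 + (329*(-30 + 23) + (3 + 4))) = √(4332564 + (329*(-7) + 7)) = √(4332564 + (-2303 + 7)) = √(4332564 - 2296) = √4330268 = 2*√1082567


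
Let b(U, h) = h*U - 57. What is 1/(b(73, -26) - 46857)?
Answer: -1/48812 ≈ -2.0487e-5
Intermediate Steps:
b(U, h) = -57 + U*h (b(U, h) = U*h - 57 = -57 + U*h)
1/(b(73, -26) - 46857) = 1/((-57 + 73*(-26)) - 46857) = 1/((-57 - 1898) - 46857) = 1/(-1955 - 46857) = 1/(-48812) = -1/48812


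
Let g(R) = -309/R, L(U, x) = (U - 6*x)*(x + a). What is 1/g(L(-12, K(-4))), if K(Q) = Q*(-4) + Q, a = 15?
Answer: 756/103 ≈ 7.3398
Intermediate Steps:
K(Q) = -3*Q (K(Q) = -4*Q + Q = -3*Q)
L(U, x) = (15 + x)*(U - 6*x) (L(U, x) = (U - 6*x)*(x + 15) = (U - 6*x)*(15 + x) = (15 + x)*(U - 6*x))
1/g(L(-12, K(-4))) = 1/(-309/(-(-270)*(-4) - 6*(-3*(-4))² + 15*(-12) - (-36)*(-4))) = 1/(-309/(-90*12 - 6*12² - 180 - 12*12)) = 1/(-309/(-1080 - 6*144 - 180 - 144)) = 1/(-309/(-1080 - 864 - 180 - 144)) = 1/(-309/(-2268)) = 1/(-309*(-1/2268)) = 1/(103/756) = 756/103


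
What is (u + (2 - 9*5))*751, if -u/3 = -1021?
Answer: 2268020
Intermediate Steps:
u = 3063 (u = -3*(-1021) = 3063)
(u + (2 - 9*5))*751 = (3063 + (2 - 9*5))*751 = (3063 + (2 - 45))*751 = (3063 - 43)*751 = 3020*751 = 2268020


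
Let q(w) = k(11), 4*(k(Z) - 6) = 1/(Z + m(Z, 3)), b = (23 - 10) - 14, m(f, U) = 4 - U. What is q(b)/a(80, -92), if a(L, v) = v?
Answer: -289/4416 ≈ -0.065444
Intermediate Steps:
b = -1 (b = 13 - 14 = -1)
k(Z) = 6 + 1/(4*(1 + Z)) (k(Z) = 6 + 1/(4*(Z + (4 - 1*3))) = 6 + 1/(4*(Z + (4 - 3))) = 6 + 1/(4*(Z + 1)) = 6 + 1/(4*(1 + Z)))
q(w) = 289/48 (q(w) = (25 + 24*11)/(4*(1 + 11)) = (¼)*(25 + 264)/12 = (¼)*(1/12)*289 = 289/48)
q(b)/a(80, -92) = (289/48)/(-92) = (289/48)*(-1/92) = -289/4416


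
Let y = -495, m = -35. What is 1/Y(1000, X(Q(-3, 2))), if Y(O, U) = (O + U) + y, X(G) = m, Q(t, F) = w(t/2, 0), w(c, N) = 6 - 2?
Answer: 1/470 ≈ 0.0021277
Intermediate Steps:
w(c, N) = 4
Q(t, F) = 4
X(G) = -35
Y(O, U) = -495 + O + U (Y(O, U) = (O + U) - 495 = -495 + O + U)
1/Y(1000, X(Q(-3, 2))) = 1/(-495 + 1000 - 35) = 1/470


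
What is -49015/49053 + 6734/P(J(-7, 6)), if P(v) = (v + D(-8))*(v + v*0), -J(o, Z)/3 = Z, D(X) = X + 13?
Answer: 4087864/147159 ≈ 27.779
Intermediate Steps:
D(X) = 13 + X
J(o, Z) = -3*Z
P(v) = v*(5 + v) (P(v) = (v + (13 - 8))*(v + v*0) = (v + 5)*(v + 0) = (5 + v)*v = v*(5 + v))
-49015/49053 + 6734/P(J(-7, 6)) = -49015/49053 + 6734/(((-3*6)*(5 - 3*6))) = -49015*1/49053 + 6734/((-18*(5 - 18))) = -49015/49053 + 6734/((-18*(-13))) = -49015/49053 + 6734/234 = -49015/49053 + 6734*(1/234) = -49015/49053 + 259/9 = 4087864/147159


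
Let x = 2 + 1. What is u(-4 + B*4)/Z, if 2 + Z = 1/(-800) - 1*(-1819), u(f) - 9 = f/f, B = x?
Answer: 8000/1453599 ≈ 0.0055036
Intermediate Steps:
x = 3
B = 3
u(f) = 10 (u(f) = 9 + f/f = 9 + 1 = 10)
Z = 1453599/800 (Z = -2 + (1/(-800) - 1*(-1819)) = -2 + (-1/800 + 1819) = -2 + 1455199/800 = 1453599/800 ≈ 1817.0)
u(-4 + B*4)/Z = 10/(1453599/800) = 10*(800/1453599) = 8000/1453599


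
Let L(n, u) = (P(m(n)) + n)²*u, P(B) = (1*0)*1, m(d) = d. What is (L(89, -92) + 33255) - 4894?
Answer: -700371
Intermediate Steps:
P(B) = 0 (P(B) = 0*1 = 0)
L(n, u) = u*n² (L(n, u) = (0 + n)²*u = n²*u = u*n²)
(L(89, -92) + 33255) - 4894 = (-92*89² + 33255) - 4894 = (-92*7921 + 33255) - 4894 = (-728732 + 33255) - 4894 = -695477 - 4894 = -700371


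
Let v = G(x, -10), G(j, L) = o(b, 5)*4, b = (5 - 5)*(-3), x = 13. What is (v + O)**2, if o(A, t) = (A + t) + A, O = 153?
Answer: 29929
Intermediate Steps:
b = 0 (b = 0*(-3) = 0)
o(A, t) = t + 2*A
G(j, L) = 20 (G(j, L) = (5 + 2*0)*4 = (5 + 0)*4 = 5*4 = 20)
v = 20
(v + O)**2 = (20 + 153)**2 = 173**2 = 29929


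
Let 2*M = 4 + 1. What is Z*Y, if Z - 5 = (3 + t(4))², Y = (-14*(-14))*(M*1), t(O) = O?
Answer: 26460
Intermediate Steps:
M = 5/2 (M = (4 + 1)/2 = (½)*5 = 5/2 ≈ 2.5000)
Y = 490 (Y = (-14*(-14))*((5/2)*1) = 196*(5/2) = 490)
Z = 54 (Z = 5 + (3 + 4)² = 5 + 7² = 5 + 49 = 54)
Z*Y = 54*490 = 26460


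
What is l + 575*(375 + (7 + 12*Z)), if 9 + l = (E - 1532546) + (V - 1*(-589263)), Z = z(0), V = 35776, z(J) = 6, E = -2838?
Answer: -649304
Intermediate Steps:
Z = 6
l = -910354 (l = -9 + ((-2838 - 1532546) + (35776 - 1*(-589263))) = -9 + (-1535384 + (35776 + 589263)) = -9 + (-1535384 + 625039) = -9 - 910345 = -910354)
l + 575*(375 + (7 + 12*Z)) = -910354 + 575*(375 + (7 + 12*6)) = -910354 + 575*(375 + (7 + 72)) = -910354 + 575*(375 + 79) = -910354 + 575*454 = -910354 + 261050 = -649304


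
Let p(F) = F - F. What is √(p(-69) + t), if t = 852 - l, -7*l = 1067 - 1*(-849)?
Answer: 2*√13790/7 ≈ 33.552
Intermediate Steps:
p(F) = 0
l = -1916/7 (l = -(1067 - 1*(-849))/7 = -(1067 + 849)/7 = -⅐*1916 = -1916/7 ≈ -273.71)
t = 7880/7 (t = 852 - 1*(-1916/7) = 852 + 1916/7 = 7880/7 ≈ 1125.7)
√(p(-69) + t) = √(0 + 7880/7) = √(7880/7) = 2*√13790/7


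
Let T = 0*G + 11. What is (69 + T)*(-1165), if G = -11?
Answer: -93200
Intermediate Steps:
T = 11 (T = 0*(-11) + 11 = 0 + 11 = 11)
(69 + T)*(-1165) = (69 + 11)*(-1165) = 80*(-1165) = -93200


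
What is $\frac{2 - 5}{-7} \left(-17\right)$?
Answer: $- \frac{51}{7} \approx -7.2857$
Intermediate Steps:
$\frac{2 - 5}{-7} \left(-17\right) = \left(-3\right) \left(- \frac{1}{7}\right) \left(-17\right) = \frac{3}{7} \left(-17\right) = - \frac{51}{7}$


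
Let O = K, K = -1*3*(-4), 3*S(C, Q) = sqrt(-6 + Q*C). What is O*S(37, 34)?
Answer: 8*sqrt(313) ≈ 141.53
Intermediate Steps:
S(C, Q) = sqrt(-6 + C*Q)/3 (S(C, Q) = sqrt(-6 + Q*C)/3 = sqrt(-6 + C*Q)/3)
K = 12 (K = -3*(-4) = 12)
O = 12
O*S(37, 34) = 12*(sqrt(-6 + 37*34)/3) = 12*(sqrt(-6 + 1258)/3) = 12*(sqrt(1252)/3) = 12*((2*sqrt(313))/3) = 12*(2*sqrt(313)/3) = 8*sqrt(313)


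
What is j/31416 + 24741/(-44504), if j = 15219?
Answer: -2082435/29127868 ≈ -0.071493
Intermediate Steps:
j/31416 + 24741/(-44504) = 15219/31416 + 24741/(-44504) = 15219*(1/31416) + 24741*(-1/44504) = 5073/10472 - 24741/44504 = -2082435/29127868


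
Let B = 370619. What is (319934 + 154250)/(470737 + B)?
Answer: 118546/210339 ≈ 0.56359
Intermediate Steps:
(319934 + 154250)/(470737 + B) = (319934 + 154250)/(470737 + 370619) = 474184/841356 = 474184*(1/841356) = 118546/210339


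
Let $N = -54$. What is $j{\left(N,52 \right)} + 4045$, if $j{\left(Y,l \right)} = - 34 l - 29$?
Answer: $2248$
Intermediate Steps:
$j{\left(Y,l \right)} = -29 - 34 l$
$j{\left(N,52 \right)} + 4045 = \left(-29 - 1768\right) + 4045 = -1797 + 4045 = 2248$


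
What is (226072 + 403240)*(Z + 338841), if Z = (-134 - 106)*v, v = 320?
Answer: 164905545792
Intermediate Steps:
Z = -76800 (Z = (-134 - 106)*320 = -240*320 = -76800)
(226072 + 403240)*(Z + 338841) = (226072 + 403240)*(-76800 + 338841) = 629312*262041 = 164905545792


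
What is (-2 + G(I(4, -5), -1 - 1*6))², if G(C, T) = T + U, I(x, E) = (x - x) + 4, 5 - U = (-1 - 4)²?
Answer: 841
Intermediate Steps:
U = -20 (U = 5 - (-1 - 4)² = 5 - 1*(-5)² = 5 - 1*25 = 5 - 25 = -20)
I(x, E) = 4 (I(x, E) = 0 + 4 = 4)
G(C, T) = -20 + T (G(C, T) = T - 20 = -20 + T)
(-2 + G(I(4, -5), -1 - 1*6))² = (-2 + (-20 + (-1 - 1*6)))² = (-2 + (-20 + (-1 - 6)))² = (-2 + (-20 - 7))² = (-2 - 27)² = (-29)² = 841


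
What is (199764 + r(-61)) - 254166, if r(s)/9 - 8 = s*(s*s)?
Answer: -2097159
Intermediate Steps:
r(s) = 72 + 9*s**3 (r(s) = 72 + 9*(s*(s*s)) = 72 + 9*(s*s**2) = 72 + 9*s**3)
(199764 + r(-61)) - 254166 = (199764 + (72 + 9*(-61)**3)) - 254166 = (199764 + (72 + 9*(-226981))) - 254166 = (199764 + (72 - 2042829)) - 254166 = (199764 - 2042757) - 254166 = -1842993 - 254166 = -2097159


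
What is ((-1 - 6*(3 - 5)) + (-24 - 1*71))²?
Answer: 7056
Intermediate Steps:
((-1 - 6*(3 - 5)) + (-24 - 1*71))² = ((-1 - 6*(-2)) + (-24 - 71))² = ((-1 + 12) - 95)² = (11 - 95)² = (-84)² = 7056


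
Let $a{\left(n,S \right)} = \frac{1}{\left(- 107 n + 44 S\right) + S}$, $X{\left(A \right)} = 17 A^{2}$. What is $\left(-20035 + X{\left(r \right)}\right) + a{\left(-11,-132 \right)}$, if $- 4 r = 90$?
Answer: $- \frac{217740549}{19052} \approx -11429.0$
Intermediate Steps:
$r = - \frac{45}{2}$ ($r = \left(- \frac{1}{4}\right) 90 = - \frac{45}{2} \approx -22.5$)
$a{\left(n,S \right)} = \frac{1}{- 107 n + 45 S}$
$\left(-20035 + X{\left(r \right)}\right) + a{\left(-11,-132 \right)} = \left(-20035 + 17 \left(- \frac{45}{2}\right)^{2}\right) + \frac{1}{\left(-107\right) \left(-11\right) + 45 \left(-132\right)} = \left(-20035 + 17 \cdot \frac{2025}{4}\right) + \frac{1}{1177 - 5940} = \left(-20035 + \frac{34425}{4}\right) + \frac{1}{-4763} = - \frac{45715}{4} - \frac{1}{4763} = - \frac{217740549}{19052}$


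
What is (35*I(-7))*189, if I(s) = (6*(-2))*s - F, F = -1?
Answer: 562275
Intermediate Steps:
I(s) = 1 - 12*s (I(s) = (6*(-2))*s - 1*(-1) = -12*s + 1 = 1 - 12*s)
(35*I(-7))*189 = (35*(1 - 12*(-7)))*189 = (35*(1 + 84))*189 = (35*85)*189 = 2975*189 = 562275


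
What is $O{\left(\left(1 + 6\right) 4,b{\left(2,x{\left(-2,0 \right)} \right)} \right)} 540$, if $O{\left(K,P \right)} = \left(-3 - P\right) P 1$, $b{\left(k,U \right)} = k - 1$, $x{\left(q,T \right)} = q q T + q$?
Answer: $-2160$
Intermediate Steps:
$x{\left(q,T \right)} = q + T q^{2}$ ($x{\left(q,T \right)} = q^{2} T + q = T q^{2} + q = q + T q^{2}$)
$b{\left(k,U \right)} = -1 + k$ ($b{\left(k,U \right)} = k - 1 = -1 + k$)
$O{\left(K,P \right)} = P \left(-3 - P\right)$ ($O{\left(K,P \right)} = P \left(-3 - P\right) 1 = P \left(-3 - P\right)$)
$O{\left(\left(1 + 6\right) 4,b{\left(2,x{\left(-2,0 \right)} \right)} \right)} 540 = - \left(-1 + 2\right) \left(3 + \left(-1 + 2\right)\right) 540 = \left(-1\right) 1 \left(3 + 1\right) 540 = \left(-1\right) 1 \cdot 4 \cdot 540 = \left(-4\right) 540 = -2160$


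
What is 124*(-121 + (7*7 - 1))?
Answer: -9052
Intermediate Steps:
124*(-121 + (7*7 - 1)) = 124*(-121 + (49 - 1)) = 124*(-121 + 48) = 124*(-73) = -9052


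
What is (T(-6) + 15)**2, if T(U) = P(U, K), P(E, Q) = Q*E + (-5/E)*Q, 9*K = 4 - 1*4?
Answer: 225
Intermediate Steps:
K = 0 (K = (4 - 1*4)/9 = (4 - 4)/9 = (1/9)*0 = 0)
P(E, Q) = E*Q - 5*Q/E
T(U) = 0 (T(U) = 0*(-5 + U**2)/U = 0)
(T(-6) + 15)**2 = (0 + 15)**2 = 15**2 = 225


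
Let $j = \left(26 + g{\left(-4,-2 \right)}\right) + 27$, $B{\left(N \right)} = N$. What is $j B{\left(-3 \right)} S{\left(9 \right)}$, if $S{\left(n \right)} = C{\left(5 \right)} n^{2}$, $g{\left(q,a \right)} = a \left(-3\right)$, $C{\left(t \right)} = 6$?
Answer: $-86022$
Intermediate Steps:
$g{\left(q,a \right)} = - 3 a$
$S{\left(n \right)} = 6 n^{2}$
$j = 59$ ($j = \left(26 - -6\right) + 27 = \left(26 + 6\right) + 27 = 32 + 27 = 59$)
$j B{\left(-3 \right)} S{\left(9 \right)} = 59 \left(-3\right) 6 \cdot 9^{2} = - 177 \cdot 6 \cdot 81 = \left(-177\right) 486 = -86022$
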